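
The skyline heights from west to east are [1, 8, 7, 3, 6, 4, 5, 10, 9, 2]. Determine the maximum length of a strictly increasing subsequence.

5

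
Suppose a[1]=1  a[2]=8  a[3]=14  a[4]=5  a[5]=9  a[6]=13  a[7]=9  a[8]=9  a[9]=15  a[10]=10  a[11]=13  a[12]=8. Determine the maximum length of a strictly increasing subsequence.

5

Track the smallest tail for each achievable length (strict):
1 → extends → [1]
8 → extends → [1, 8]
14 → extends → [1, 8, 14]
5 → replaces 8 → [1, 5, 14]
9 → replaces 14 → [1, 5, 9]
13 → extends → [1, 5, 9, 13]
9 → already a tail → [1, 5, 9, 13]
9 → already a tail → [1, 5, 9, 13]
15 → extends → [1, 5, 9, 13, 15]
10 → replaces 13 → [1, 5, 9, 10, 15]
13 → replaces 15 → [1, 5, 9, 10, 13]
8 → replaces 9 → [1, 5, 8, 10, 13]
Five tails, so the longest strictly increasing subsequence has length 5 (e.g. 1, 8, 9, 13, 15).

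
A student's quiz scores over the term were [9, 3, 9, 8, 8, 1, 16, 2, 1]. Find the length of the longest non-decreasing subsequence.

Let dp[i] be the length of the longest such subsequence ending at index i:
i:      1  2  3  4  5  6  7  8  9
a[i]:   9  3  9  8  8  1 16  2  1
dp:     1  1  2  2  3  1  4  2  2
Maximum dp value is 4.

4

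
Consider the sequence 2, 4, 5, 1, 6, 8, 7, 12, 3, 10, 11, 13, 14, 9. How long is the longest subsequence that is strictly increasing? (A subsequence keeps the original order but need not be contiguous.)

9

Let dp[i] be the length of the longest such subsequence ending at index i:
i:      1  2  3  4  5  6  7  8  9 10 11 12 13 14
a[i]:   2  4  5  1  6  8  7 12  3 10 11 13 14  9
dp:     1  2  3  1  4  5  5  6  2  6  7  8  9  6
Maximum dp value is 9.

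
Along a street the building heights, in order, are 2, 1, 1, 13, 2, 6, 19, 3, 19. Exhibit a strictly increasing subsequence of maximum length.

1, 2, 6, 19

Patience tails give the LIS length; then backtrack through the dp parents:
2 → extends → [2]
1 → replaces 2 → [1]
1 → already a tail → [1]
13 → extends → [1, 13]
2 → replaces 13 → [1, 2]
6 → extends → [1, 2, 6]
19 → extends → [1, 2, 6, 19]
3 → replaces 6 → [1, 2, 3, 19]
19 → already a tail → [1, 2, 3, 19]
Length 4; one witness is 1, 2, 6, 19.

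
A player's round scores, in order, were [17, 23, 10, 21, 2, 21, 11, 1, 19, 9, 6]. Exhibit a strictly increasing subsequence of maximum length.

10, 11, 19

Patience tails give the LIS length; then backtrack through the dp parents:
17 → extends → [17]
23 → extends → [17, 23]
10 → replaces 17 → [10, 23]
21 → replaces 23 → [10, 21]
2 → replaces 10 → [2, 21]
21 → already a tail → [2, 21]
11 → replaces 21 → [2, 11]
1 → replaces 2 → [1, 11]
19 → extends → [1, 11, 19]
9 → replaces 11 → [1, 9, 19]
6 → replaces 9 → [1, 6, 19]
Length 3; one witness is 10, 11, 19.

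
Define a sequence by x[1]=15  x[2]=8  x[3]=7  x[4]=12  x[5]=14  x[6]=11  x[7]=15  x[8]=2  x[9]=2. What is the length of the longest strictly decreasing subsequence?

4

Negate each value so 'decreasing' becomes 'increasing', then run patience tails on the negated sequence:
-15 → extends → [-15]
-8 → extends → [-15, -8]
-7 → extends → [-15, -8, -7]
-12 → replaces -8 → [-15, -12, -7]
-14 → replaces -12 → [-15, -14, -7]
-11 → replaces -7 → [-15, -14, -11]
-15 → already a tail → [-15, -14, -11]
-2 → extends → [-15, -14, -11, -2]
-2 → already a tail → [-15, -14, -11, -2]
Four tails, so the longest strictly decreasing subsequence of the original has length 4.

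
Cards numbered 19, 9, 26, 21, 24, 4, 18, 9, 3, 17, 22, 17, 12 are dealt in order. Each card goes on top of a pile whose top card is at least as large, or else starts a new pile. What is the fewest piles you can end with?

Place each on the leftmost legal pile:
19 → new pile 1 (tops now [19])
9 → pile 1 (tops now [9])
26 → new pile 2 (tops now [9, 26])
21 → pile 2 (tops now [9, 21])
24 → new pile 3 (tops now [9, 21, 24])
4 → pile 1 (tops now [4, 21, 24])
18 → pile 2 (tops now [4, 18, 24])
9 → pile 2 (tops now [4, 9, 24])
3 → pile 1 (tops now [3, 9, 24])
17 → pile 3 (tops now [3, 9, 17])
22 → new pile 4 (tops now [3, 9, 17, 22])
17 → pile 3 (tops now [3, 9, 17, 22])
12 → pile 3 (tops now [3, 9, 12, 22])
Four piles.

4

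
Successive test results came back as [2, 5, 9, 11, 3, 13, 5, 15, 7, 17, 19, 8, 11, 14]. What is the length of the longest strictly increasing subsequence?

8

Let dp[i] be the length of the longest such subsequence ending at index i:
i:      1  2  3  4  5  6  7  8  9 10 11 12 13 14
a[i]:   2  5  9 11  3 13  5 15  7 17 19  8 11 14
dp:     1  2  3  4  2  5  3  6  4  7  8  5  6  7
Maximum dp value is 8.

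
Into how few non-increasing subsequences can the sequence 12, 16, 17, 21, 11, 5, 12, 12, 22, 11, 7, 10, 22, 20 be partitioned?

5

Place each on the leftmost legal pile:
12 → new pile 1 (tops now [12])
16 → new pile 2 (tops now [12, 16])
17 → new pile 3 (tops now [12, 16, 17])
21 → new pile 4 (tops now [12, 16, 17, 21])
11 → pile 1 (tops now [11, 16, 17, 21])
5 → pile 1 (tops now [5, 16, 17, 21])
12 → pile 2 (tops now [5, 12, 17, 21])
12 → pile 2 (tops now [5, 12, 17, 21])
22 → new pile 5 (tops now [5, 12, 17, 21, 22])
11 → pile 2 (tops now [5, 11, 17, 21, 22])
7 → pile 2 (tops now [5, 7, 17, 21, 22])
10 → pile 3 (tops now [5, 7, 10, 21, 22])
22 → pile 5 (tops now [5, 7, 10, 21, 22])
20 → pile 4 (tops now [5, 7, 10, 20, 22])
Five piles.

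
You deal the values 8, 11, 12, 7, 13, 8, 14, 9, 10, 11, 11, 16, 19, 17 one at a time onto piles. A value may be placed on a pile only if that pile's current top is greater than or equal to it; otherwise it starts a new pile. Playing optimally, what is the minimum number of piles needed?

Place each on the leftmost legal pile:
8 → new pile 1 (tops now [8])
11 → new pile 2 (tops now [8, 11])
12 → new pile 3 (tops now [8, 11, 12])
7 → pile 1 (tops now [7, 11, 12])
13 → new pile 4 (tops now [7, 11, 12, 13])
8 → pile 2 (tops now [7, 8, 12, 13])
14 → new pile 5 (tops now [7, 8, 12, 13, 14])
9 → pile 3 (tops now [7, 8, 9, 13, 14])
10 → pile 4 (tops now [7, 8, 9, 10, 14])
11 → pile 5 (tops now [7, 8, 9, 10, 11])
11 → pile 5 (tops now [7, 8, 9, 10, 11])
16 → new pile 6 (tops now [7, 8, 9, 10, 11, 16])
19 → new pile 7 (tops now [7, 8, 9, 10, 11, 16, 19])
17 → pile 7 (tops now [7, 8, 9, 10, 11, 16, 17])
Seven piles.

7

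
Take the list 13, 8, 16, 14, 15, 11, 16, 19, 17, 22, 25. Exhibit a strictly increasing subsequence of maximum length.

13, 14, 15, 16, 19, 22, 25

Patience tails give the LIS length; then backtrack through the dp parents:
13 → extends → [13]
8 → replaces 13 → [8]
16 → extends → [8, 16]
14 → replaces 16 → [8, 14]
15 → extends → [8, 14, 15]
11 → replaces 14 → [8, 11, 15]
16 → extends → [8, 11, 15, 16]
19 → extends → [8, 11, 15, 16, 19]
17 → replaces 19 → [8, 11, 15, 16, 17]
22 → extends → [8, 11, 15, 16, 17, 22]
25 → extends → [8, 11, 15, 16, 17, 22, 25]
Length 7; one witness is 13, 14, 15, 16, 19, 22, 25.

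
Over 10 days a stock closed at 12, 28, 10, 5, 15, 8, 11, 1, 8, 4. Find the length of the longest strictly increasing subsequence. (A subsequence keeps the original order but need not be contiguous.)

Track the smallest tail for each achievable length (strict):
12 → extends → [12]
28 → extends → [12, 28]
10 → replaces 12 → [10, 28]
5 → replaces 10 → [5, 28]
15 → replaces 28 → [5, 15]
8 → replaces 15 → [5, 8]
11 → extends → [5, 8, 11]
1 → replaces 5 → [1, 8, 11]
8 → already a tail → [1, 8, 11]
4 → replaces 8 → [1, 4, 11]
Three tails, so the longest strictly increasing subsequence has length 3 (e.g. 5, 8, 11).

3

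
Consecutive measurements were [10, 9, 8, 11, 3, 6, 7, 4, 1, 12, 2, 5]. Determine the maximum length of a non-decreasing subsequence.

Track the smallest tail for each achievable length (allowing ties):
10 → extends → [10]
9 → replaces 10 → [9]
8 → replaces 9 → [8]
11 → extends → [8, 11]
3 → replaces 8 → [3, 11]
6 → replaces 11 → [3, 6]
7 → extends → [3, 6, 7]
4 → replaces 6 → [3, 4, 7]
1 → replaces 3 → [1, 4, 7]
12 → extends → [1, 4, 7, 12]
2 → replaces 4 → [1, 2, 7, 12]
5 → replaces 7 → [1, 2, 5, 12]
Four tails, so the longest non-decreasing subsequence has length 4 (e.g. 3, 6, 7, 12).

4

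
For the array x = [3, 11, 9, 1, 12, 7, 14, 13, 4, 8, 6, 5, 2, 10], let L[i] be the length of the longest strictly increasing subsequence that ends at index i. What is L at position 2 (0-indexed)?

2

dp[i] = 1 + max{dp[j] : j<i, x[j]<x[i]} (or 1 if no such j):
i:      0  1  2  3  4  5  6  7  8  9 10 11 12 13
x[i]:   3 11  9  1 12  7 14 13  4  8  6  5  2 10
dp:     1  2  2  1  3  2  4  4  2  3  3  3  2  4
At index 2 the value is 2.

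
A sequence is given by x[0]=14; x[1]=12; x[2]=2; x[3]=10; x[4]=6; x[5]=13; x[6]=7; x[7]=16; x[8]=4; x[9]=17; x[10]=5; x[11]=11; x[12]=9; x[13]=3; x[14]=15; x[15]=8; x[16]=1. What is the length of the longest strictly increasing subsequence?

Let dp[i] be the length of the longest such subsequence ending at index i:
i:      0  1  2  3  4  5  6  7  8  9 10 11 12 13 14 15 16
x[i]:  14 12  2 10  6 13  7 16  4 17  5 11  9  3 15  8  1
dp:     1  1  1  2  2  3  3  4  2  5  3  4  4  2  5  4  1
Maximum dp value is 5.

5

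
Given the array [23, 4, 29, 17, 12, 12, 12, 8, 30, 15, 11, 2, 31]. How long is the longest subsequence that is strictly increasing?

Track the smallest tail for each achievable length (strict):
23 → extends → [23]
4 → replaces 23 → [4]
29 → extends → [4, 29]
17 → replaces 29 → [4, 17]
12 → replaces 17 → [4, 12]
12 → already a tail → [4, 12]
12 → already a tail → [4, 12]
8 → replaces 12 → [4, 8]
30 → extends → [4, 8, 30]
15 → replaces 30 → [4, 8, 15]
11 → replaces 15 → [4, 8, 11]
2 → replaces 4 → [2, 8, 11]
31 → extends → [2, 8, 11, 31]
Four tails, so the longest strictly increasing subsequence has length 4 (e.g. 23, 29, 30, 31).

4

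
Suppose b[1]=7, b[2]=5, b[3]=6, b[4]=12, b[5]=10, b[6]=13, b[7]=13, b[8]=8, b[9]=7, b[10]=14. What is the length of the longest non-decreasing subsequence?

Track the smallest tail for each achievable length (allowing ties):
7 → extends → [7]
5 → replaces 7 → [5]
6 → extends → [5, 6]
12 → extends → [5, 6, 12]
10 → replaces 12 → [5, 6, 10]
13 → extends → [5, 6, 10, 13]
13 → extends → [5, 6, 10, 13, 13]
8 → replaces 10 → [5, 6, 8, 13, 13]
7 → replaces 8 → [5, 6, 7, 13, 13]
14 → extends → [5, 6, 7, 13, 13, 14]
Six tails, so the longest non-decreasing subsequence has length 6 (e.g. 5, 6, 12, 13, 13, 14).

6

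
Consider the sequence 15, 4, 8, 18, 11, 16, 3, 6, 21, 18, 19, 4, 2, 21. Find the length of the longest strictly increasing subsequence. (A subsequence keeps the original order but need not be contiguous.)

Track the smallest tail for each achievable length (strict):
15 → extends → [15]
4 → replaces 15 → [4]
8 → extends → [4, 8]
18 → extends → [4, 8, 18]
11 → replaces 18 → [4, 8, 11]
16 → extends → [4, 8, 11, 16]
3 → replaces 4 → [3, 8, 11, 16]
6 → replaces 8 → [3, 6, 11, 16]
21 → extends → [3, 6, 11, 16, 21]
18 → replaces 21 → [3, 6, 11, 16, 18]
19 → extends → [3, 6, 11, 16, 18, 19]
4 → replaces 6 → [3, 4, 11, 16, 18, 19]
2 → replaces 3 → [2, 4, 11, 16, 18, 19]
21 → extends → [2, 4, 11, 16, 18, 19, 21]
Seven tails, so the longest strictly increasing subsequence has length 7 (e.g. 4, 8, 11, 16, 18, 19, 21).

7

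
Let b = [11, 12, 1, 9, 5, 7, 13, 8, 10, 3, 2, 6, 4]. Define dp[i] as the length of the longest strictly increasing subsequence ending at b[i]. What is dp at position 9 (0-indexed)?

2

dp[i] = 1 + max{dp[j] : j<i, b[j]<b[i]} (or 1 if no such j):
i:      0  1  2  3  4  5  6  7  8  9 10 11 12
b[i]:  11 12  1  9  5  7 13  8 10  3  2  6  4
dp:     1  2  1  2  2  3  4  4  5  2  2  3  3
At index 9 the value is 2.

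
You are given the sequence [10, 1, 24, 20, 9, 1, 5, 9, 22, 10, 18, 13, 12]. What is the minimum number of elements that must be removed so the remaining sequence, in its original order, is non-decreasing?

7

Fewest deletions = n − (longest non-decreasing subsequence).
Patience tails:
10 → extends → [10]
1 → replaces 10 → [1]
24 → extends → [1, 24]
20 → replaces 24 → [1, 20]
9 → replaces 20 → [1, 9]
1 → replaces 9 → [1, 1]
5 → extends → [1, 1, 5]
9 → extends → [1, 1, 5, 9]
22 → extends → [1, 1, 5, 9, 22]
10 → replaces 22 → [1, 1, 5, 9, 10]
18 → extends → [1, 1, 5, 9, 10, 18]
13 → replaces 18 → [1, 1, 5, 9, 10, 13]
12 → replaces 13 → [1, 1, 5, 9, 10, 12]
Longest non-decreasing subsequence has length 6, so deletions = 13 − 6 = 7.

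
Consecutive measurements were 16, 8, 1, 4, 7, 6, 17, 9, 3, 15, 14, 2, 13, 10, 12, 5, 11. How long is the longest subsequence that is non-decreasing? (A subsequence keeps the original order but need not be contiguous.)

6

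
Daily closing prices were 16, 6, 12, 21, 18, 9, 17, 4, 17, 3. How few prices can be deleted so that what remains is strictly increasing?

Fewest deletions = n − (longest strictly increasing subsequence).
i:      1  2  3  4  5  6  7  8  9 10
a[i]:  16  6 12 21 18  9 17  4 17  3
dp:     1  1  2  3  3  2  3  1  3  1
max dp = 3, so deletions = 10 − 3 = 7.

7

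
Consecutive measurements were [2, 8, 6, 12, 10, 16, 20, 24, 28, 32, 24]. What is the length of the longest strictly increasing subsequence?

8

Let dp[i] be the length of the longest such subsequence ending at index i:
i:      1  2  3  4  5  6  7  8  9 10 11
a[i]:   2  8  6 12 10 16 20 24 28 32 24
dp:     1  2  2  3  3  4  5  6  7  8  6
Maximum dp value is 8.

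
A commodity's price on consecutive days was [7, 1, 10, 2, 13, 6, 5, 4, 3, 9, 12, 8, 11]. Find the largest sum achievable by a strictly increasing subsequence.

Let S[i] be the best sum of a strictly increasing subsequence ending at i:
i:      1  2  3  4  5  6  7  8  9 10 11 12 13
a[i]:   7  1 10  2 13  6  5  4  3  9 12  8 11
S:      7  1 17  3 30  9  8  7  6 18 30 17 29
Maximum is 30 (e.g. 7 + 10 + 13).

30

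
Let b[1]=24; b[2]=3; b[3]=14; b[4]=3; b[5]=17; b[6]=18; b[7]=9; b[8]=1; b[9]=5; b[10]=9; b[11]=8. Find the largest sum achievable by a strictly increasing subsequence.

Let S[i] be the best sum of a strictly increasing subsequence ending at i:
i:      1  2  3  4  5  6  7  8  9 10 11
b[i]:  24  3 14  3 17 18  9  1  5  9  8
S:     24  3 17  3 34 52 12  1  8 17 16
Maximum is 52 (e.g. 3 + 14 + 17 + 18).

52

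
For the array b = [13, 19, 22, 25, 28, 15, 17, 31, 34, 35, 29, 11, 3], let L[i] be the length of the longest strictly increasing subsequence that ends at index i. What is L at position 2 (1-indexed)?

2

dp[i] = 1 + max{dp[j] : j<i, b[j]<b[i]} (or 1 if no such j):
i:      1  2  3  4  5  6  7  8  9 10 11 12 13
b[i]:  13 19 22 25 28 15 17 31 34 35 29 11  3
dp:     1  2  3  4  5  2  3  6  7  8  6  1  1
At index 2 the value is 2.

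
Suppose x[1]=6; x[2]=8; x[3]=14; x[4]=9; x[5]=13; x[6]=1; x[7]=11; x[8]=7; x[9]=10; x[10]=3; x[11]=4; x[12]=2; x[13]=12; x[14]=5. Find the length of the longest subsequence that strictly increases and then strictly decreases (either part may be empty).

inc[i] = longest strictly increasing subsequence ending at i; dec[i] = longest strictly decreasing subsequence starting at i:
i:      1  2  3  4  5  6  7  8  9 10 11 12 13 14
x[i]:   6  8 14  9 13  1 11  7 10  3  4  2 12  5
inc:    1  2  3  3  4  1  4  2  4  2  3  2  5  4
dec:    3  4  6  4  5  1  4  3  3  2  2  1  2  1
Best peak at i=3 (value 14): inc=3, dec=6, length 3+6−1 = 8.

8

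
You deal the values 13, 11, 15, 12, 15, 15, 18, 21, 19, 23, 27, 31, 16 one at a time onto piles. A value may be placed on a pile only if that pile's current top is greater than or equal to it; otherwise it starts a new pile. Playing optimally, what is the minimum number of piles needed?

Place each on the leftmost legal pile:
13 → new pile 1 (tops now [13])
11 → pile 1 (tops now [11])
15 → new pile 2 (tops now [11, 15])
12 → pile 2 (tops now [11, 12])
15 → new pile 3 (tops now [11, 12, 15])
15 → pile 3 (tops now [11, 12, 15])
18 → new pile 4 (tops now [11, 12, 15, 18])
21 → new pile 5 (tops now [11, 12, 15, 18, 21])
19 → pile 5 (tops now [11, 12, 15, 18, 19])
23 → new pile 6 (tops now [11, 12, 15, 18, 19, 23])
27 → new pile 7 (tops now [11, 12, 15, 18, 19, 23, 27])
31 → new pile 8 (tops now [11, 12, 15, 18, 19, 23, 27, 31])
16 → pile 4 (tops now [11, 12, 15, 16, 19, 23, 27, 31])
Eight piles.

8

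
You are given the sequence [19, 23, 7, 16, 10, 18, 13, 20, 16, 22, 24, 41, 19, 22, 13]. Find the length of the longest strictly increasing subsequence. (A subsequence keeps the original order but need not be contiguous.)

7

Track the smallest tail for each achievable length (strict):
19 → extends → [19]
23 → extends → [19, 23]
7 → replaces 19 → [7, 23]
16 → replaces 23 → [7, 16]
10 → replaces 16 → [7, 10]
18 → extends → [7, 10, 18]
13 → replaces 18 → [7, 10, 13]
20 → extends → [7, 10, 13, 20]
16 → replaces 20 → [7, 10, 13, 16]
22 → extends → [7, 10, 13, 16, 22]
24 → extends → [7, 10, 13, 16, 22, 24]
41 → extends → [7, 10, 13, 16, 22, 24, 41]
19 → replaces 22 → [7, 10, 13, 16, 19, 24, 41]
22 → replaces 24 → [7, 10, 13, 16, 19, 22, 41]
13 → already a tail → [7, 10, 13, 16, 19, 22, 41]
Seven tails, so the longest strictly increasing subsequence has length 7 (e.g. 7, 16, 18, 20, 22, 24, 41).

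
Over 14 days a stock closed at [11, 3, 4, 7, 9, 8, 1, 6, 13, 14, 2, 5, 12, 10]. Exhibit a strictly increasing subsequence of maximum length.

Patience tails give the LIS length; then backtrack through the dp parents:
11 → extends → [11]
3 → replaces 11 → [3]
4 → extends → [3, 4]
7 → extends → [3, 4, 7]
9 → extends → [3, 4, 7, 9]
8 → replaces 9 → [3, 4, 7, 8]
1 → replaces 3 → [1, 4, 7, 8]
6 → replaces 7 → [1, 4, 6, 8]
13 → extends → [1, 4, 6, 8, 13]
14 → extends → [1, 4, 6, 8, 13, 14]
2 → replaces 4 → [1, 2, 6, 8, 13, 14]
5 → replaces 6 → [1, 2, 5, 8, 13, 14]
12 → replaces 13 → [1, 2, 5, 8, 12, 14]
10 → replaces 12 → [1, 2, 5, 8, 10, 14]
Length 6; one witness is 3, 4, 7, 9, 13, 14.

3, 4, 7, 9, 13, 14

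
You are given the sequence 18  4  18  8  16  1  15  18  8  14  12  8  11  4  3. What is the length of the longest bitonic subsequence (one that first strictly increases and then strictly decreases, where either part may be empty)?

inc[i] = longest strictly increasing subsequence ending at i; dec[i] = longest strictly decreasing subsequence starting at i:
i:      1  2  3  4  5  6  7  8  9 10 11 12 13 14 15
a[i]:  18  4 18  8 16  1 15 18  8 14 12  8 11  4  3
inc:    1  1  2  2  3  1  3  4  2  3  3  2  3  2  2
dec:    8  2  8  3  7  1  6  6  3  5  4  3  3  2  1
Best peak at i=3 (value 18): inc=2, dec=8, length 2+8−1 = 9.

9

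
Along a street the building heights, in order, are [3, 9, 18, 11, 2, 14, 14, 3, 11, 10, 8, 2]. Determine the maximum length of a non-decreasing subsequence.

5

Track the smallest tail for each achievable length (allowing ties):
3 → extends → [3]
9 → extends → [3, 9]
18 → extends → [3, 9, 18]
11 → replaces 18 → [3, 9, 11]
2 → replaces 3 → [2, 9, 11]
14 → extends → [2, 9, 11, 14]
14 → extends → [2, 9, 11, 14, 14]
3 → replaces 9 → [2, 3, 11, 14, 14]
11 → replaces 14 → [2, 3, 11, 11, 14]
10 → replaces 11 → [2, 3, 10, 11, 14]
8 → replaces 10 → [2, 3, 8, 11, 14]
2 → replaces 3 → [2, 2, 8, 11, 14]
Five tails, so the longest non-decreasing subsequence has length 5 (e.g. 3, 9, 11, 14, 14).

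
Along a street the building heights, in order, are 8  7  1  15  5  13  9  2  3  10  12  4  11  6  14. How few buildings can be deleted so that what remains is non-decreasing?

9

Fewest deletions = n − (longest non-decreasing subsequence).
Patience tails:
8 → extends → [8]
7 → replaces 8 → [7]
1 → replaces 7 → [1]
15 → extends → [1, 15]
5 → replaces 15 → [1, 5]
13 → extends → [1, 5, 13]
9 → replaces 13 → [1, 5, 9]
2 → replaces 5 → [1, 2, 9]
3 → replaces 9 → [1, 2, 3]
10 → extends → [1, 2, 3, 10]
12 → extends → [1, 2, 3, 10, 12]
4 → replaces 10 → [1, 2, 3, 4, 12]
11 → replaces 12 → [1, 2, 3, 4, 11]
6 → replaces 11 → [1, 2, 3, 4, 6]
14 → extends → [1, 2, 3, 4, 6, 14]
Longest non-decreasing subsequence has length 6, so deletions = 15 − 6 = 9.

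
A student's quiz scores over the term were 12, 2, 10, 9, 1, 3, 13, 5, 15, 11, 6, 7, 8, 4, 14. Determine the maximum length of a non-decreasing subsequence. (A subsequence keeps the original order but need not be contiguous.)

Track the smallest tail for each achievable length (allowing ties):
12 → extends → [12]
2 → replaces 12 → [2]
10 → extends → [2, 10]
9 → replaces 10 → [2, 9]
1 → replaces 2 → [1, 9]
3 → replaces 9 → [1, 3]
13 → extends → [1, 3, 13]
5 → replaces 13 → [1, 3, 5]
15 → extends → [1, 3, 5, 15]
11 → replaces 15 → [1, 3, 5, 11]
6 → replaces 11 → [1, 3, 5, 6]
7 → extends → [1, 3, 5, 6, 7]
8 → extends → [1, 3, 5, 6, 7, 8]
4 → replaces 5 → [1, 3, 4, 6, 7, 8]
14 → extends → [1, 3, 4, 6, 7, 8, 14]
Seven tails, so the longest non-decreasing subsequence has length 7 (e.g. 2, 3, 5, 6, 7, 8, 14).

7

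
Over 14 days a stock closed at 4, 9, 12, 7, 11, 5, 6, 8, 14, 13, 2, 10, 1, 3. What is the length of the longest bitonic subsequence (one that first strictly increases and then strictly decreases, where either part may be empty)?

inc[i] = longest strictly increasing subsequence ending at i; dec[i] = longest strictly decreasing subsequence starting at i:
i:      1  2  3  4  5  6  7  8  9 10 11 12 13 14
a[i]:   4  9 12  7 11  5  6  8 14 13  2 10  1  3
inc:    1  2  3  2  3  2  3  4  5  5  1  5  1  2
dec:    3  5  5  4  4  3  3  3  4  3  2  2  1  1
Best peak at i=9 (value 14): inc=5, dec=4, length 5+4−1 = 8.

8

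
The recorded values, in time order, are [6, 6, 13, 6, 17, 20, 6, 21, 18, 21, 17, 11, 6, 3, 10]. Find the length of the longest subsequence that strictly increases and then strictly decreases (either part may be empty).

inc[i] = longest strictly increasing subsequence ending at i; dec[i] = longest strictly decreasing subsequence starting at i:
i:      1  2  3  4  5  6  7  8  9 10 11 12 13 14 15
a[i]:   6  6 13  6 17 20  6 21 18 21 17 11  6  3 10
inc:    1  1  2  1  3  4  1  5  4  5  3  2  1  1  2
dec:    2  2  4  2  4  6  2  6  5  5  4  3  2  1  1
Best peak at i=8 (value 21): inc=5, dec=6, length 5+6−1 = 10.

10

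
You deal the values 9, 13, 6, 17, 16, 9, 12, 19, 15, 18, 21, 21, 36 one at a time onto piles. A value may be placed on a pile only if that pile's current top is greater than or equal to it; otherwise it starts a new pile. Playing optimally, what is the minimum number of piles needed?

Place each on the leftmost legal pile:
9 → new pile 1 (tops now [9])
13 → new pile 2 (tops now [9, 13])
6 → pile 1 (tops now [6, 13])
17 → new pile 3 (tops now [6, 13, 17])
16 → pile 3 (tops now [6, 13, 16])
9 → pile 2 (tops now [6, 9, 16])
12 → pile 3 (tops now [6, 9, 12])
19 → new pile 4 (tops now [6, 9, 12, 19])
15 → pile 4 (tops now [6, 9, 12, 15])
18 → new pile 5 (tops now [6, 9, 12, 15, 18])
21 → new pile 6 (tops now [6, 9, 12, 15, 18, 21])
21 → pile 6 (tops now [6, 9, 12, 15, 18, 21])
36 → new pile 7 (tops now [6, 9, 12, 15, 18, 21, 36])
Seven piles.

7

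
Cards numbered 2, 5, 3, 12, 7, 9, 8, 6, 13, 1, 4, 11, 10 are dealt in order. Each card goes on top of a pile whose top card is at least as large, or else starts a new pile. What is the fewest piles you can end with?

The minimum number of non-increasing subsequences covering a sequence equals the length of its longest strictly increasing subsequence.
LIS length is 5 (e.g. 2, 5, 7, 9, 13), so 5 piles are needed.

5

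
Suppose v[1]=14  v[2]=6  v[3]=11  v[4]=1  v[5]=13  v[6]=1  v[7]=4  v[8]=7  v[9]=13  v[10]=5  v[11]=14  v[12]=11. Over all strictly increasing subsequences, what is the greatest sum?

44

Let S[i] be the best sum of a strictly increasing subsequence ending at i:
i:      1  2  3  4  5  6  7  8  9 10 11 12
v[i]:  14  6 11  1 13  1  4  7 13  5 14 11
S:     14  6 17  1 30  1  5 13 30 10 44 24
Maximum is 44 (e.g. 6 + 11 + 13 + 14).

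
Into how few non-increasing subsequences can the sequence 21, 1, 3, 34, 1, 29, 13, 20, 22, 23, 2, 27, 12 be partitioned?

Place each on the leftmost legal pile:
21 → new pile 1 (tops now [21])
1 → pile 1 (tops now [1])
3 → new pile 2 (tops now [1, 3])
34 → new pile 3 (tops now [1, 3, 34])
1 → pile 1 (tops now [1, 3, 34])
29 → pile 3 (tops now [1, 3, 29])
13 → pile 3 (tops now [1, 3, 13])
20 → new pile 4 (tops now [1, 3, 13, 20])
22 → new pile 5 (tops now [1, 3, 13, 20, 22])
23 → new pile 6 (tops now [1, 3, 13, 20, 22, 23])
2 → pile 2 (tops now [1, 2, 13, 20, 22, 23])
27 → new pile 7 (tops now [1, 2, 13, 20, 22, 23, 27])
12 → pile 3 (tops now [1, 2, 12, 20, 22, 23, 27])
Seven piles.

7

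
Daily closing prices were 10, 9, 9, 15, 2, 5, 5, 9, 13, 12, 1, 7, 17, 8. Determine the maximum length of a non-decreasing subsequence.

Let dp[i] be the length of the longest such subsequence ending at index i:
i:      1  2  3  4  5  6  7  8  9 10 11 12 13 14
a[i]:  10  9  9 15  2  5  5  9 13 12  1  7 17  8
dp:     1  1  2  3  1  2  3  4  5  5  1  4  6  5
Maximum dp value is 6.

6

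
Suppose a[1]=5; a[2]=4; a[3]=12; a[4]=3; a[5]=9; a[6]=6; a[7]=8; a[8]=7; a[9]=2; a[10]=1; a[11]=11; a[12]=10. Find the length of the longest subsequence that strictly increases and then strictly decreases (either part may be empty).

inc[i] = longest strictly increasing subsequence ending at i; dec[i] = longest strictly decreasing subsequence starting at i:
i:      1  2  3  4  5  6  7  8  9 10 11 12
a[i]:   5  4 12  3  9  6  8  7  2  1 11 10
inc:    1  1  2  1  2  2  3  3  1  1  4  4
dec:    5  4  6  3  5  3  4  3  2  1  2  1
Best peak at i=3 (value 12): inc=2, dec=6, length 2+6−1 = 7.

7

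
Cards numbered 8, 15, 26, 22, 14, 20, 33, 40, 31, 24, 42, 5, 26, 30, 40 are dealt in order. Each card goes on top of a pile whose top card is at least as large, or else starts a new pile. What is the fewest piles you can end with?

7

Place each on the leftmost legal pile:
8 → new pile 1 (tops now [8])
15 → new pile 2 (tops now [8, 15])
26 → new pile 3 (tops now [8, 15, 26])
22 → pile 3 (tops now [8, 15, 22])
14 → pile 2 (tops now [8, 14, 22])
20 → pile 3 (tops now [8, 14, 20])
33 → new pile 4 (tops now [8, 14, 20, 33])
40 → new pile 5 (tops now [8, 14, 20, 33, 40])
31 → pile 4 (tops now [8, 14, 20, 31, 40])
24 → pile 4 (tops now [8, 14, 20, 24, 40])
42 → new pile 6 (tops now [8, 14, 20, 24, 40, 42])
5 → pile 1 (tops now [5, 14, 20, 24, 40, 42])
26 → pile 5 (tops now [5, 14, 20, 24, 26, 42])
30 → pile 6 (tops now [5, 14, 20, 24, 26, 30])
40 → new pile 7 (tops now [5, 14, 20, 24, 26, 30, 40])
Seven piles.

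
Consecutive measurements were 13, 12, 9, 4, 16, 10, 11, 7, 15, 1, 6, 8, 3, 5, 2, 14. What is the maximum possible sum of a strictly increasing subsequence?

Let S[i] be the best sum of a strictly increasing subsequence ending at i:
i:      1  2  3  4  5  6  7  8  9 10 11 12 13 14 15 16
a[i]:  13 12  9  4 16 10 11  7 15  1  6  8  3  5  2 14
S:     13 12  9  4 29 19 30 11 45  1 10 19  4  9  3 44
Maximum is 45 (e.g. 9 + 10 + 11 + 15).

45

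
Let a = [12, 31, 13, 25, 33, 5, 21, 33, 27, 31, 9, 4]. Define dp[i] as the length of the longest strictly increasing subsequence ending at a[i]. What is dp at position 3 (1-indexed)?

dp[i] = 1 + max{dp[j] : j<i, a[j]<a[i]} (or 1 if no such j):
i:      1  2  3  4  5  6  7  8  9 10 11 12
a[i]:  12 31 13 25 33  5 21 33 27 31  9  4
dp:     1  2  2  3  4  1  3  4  4  5  2  1
At index 3 the value is 2.

2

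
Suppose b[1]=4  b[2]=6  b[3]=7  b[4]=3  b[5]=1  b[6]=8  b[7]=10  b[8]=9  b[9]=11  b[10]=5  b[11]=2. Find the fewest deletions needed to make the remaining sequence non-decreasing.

Fewest deletions = n − (longest non-decreasing subsequence).
i:      1  2  3  4  5  6  7  8  9 10 11
b[i]:   4  6  7  3  1  8 10  9 11  5  2
dp:     1  2  3  1  1  4  5  5  6  2  2
max dp = 6, so deletions = 11 − 6 = 5.

5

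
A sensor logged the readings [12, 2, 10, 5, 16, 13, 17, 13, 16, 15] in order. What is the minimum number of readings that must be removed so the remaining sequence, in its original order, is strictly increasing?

Fewest deletions = n − (longest strictly increasing subsequence).
Patience tails:
12 → extends → [12]
2 → replaces 12 → [2]
10 → extends → [2, 10]
5 → replaces 10 → [2, 5]
16 → extends → [2, 5, 16]
13 → replaces 16 → [2, 5, 13]
17 → extends → [2, 5, 13, 17]
13 → already a tail → [2, 5, 13, 17]
16 → replaces 17 → [2, 5, 13, 16]
15 → replaces 16 → [2, 5, 13, 15]
Longest strictly increasing subsequence has length 4, so deletions = 10 − 4 = 6.

6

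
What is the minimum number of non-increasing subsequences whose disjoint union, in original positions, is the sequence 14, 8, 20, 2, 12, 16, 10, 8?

3

The minimum number of non-increasing subsequences covering a sequence equals the length of its longest strictly increasing subsequence.
LIS length is 3 (e.g. 8, 12, 16), so 3 piles are needed.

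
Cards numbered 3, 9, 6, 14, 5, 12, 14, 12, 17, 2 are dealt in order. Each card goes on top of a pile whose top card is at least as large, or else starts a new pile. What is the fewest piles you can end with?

The minimum number of non-increasing subsequences covering a sequence equals the length of its longest strictly increasing subsequence.
LIS length is 5 (e.g. 3, 9, 12, 14, 17), so 5 piles are needed.

5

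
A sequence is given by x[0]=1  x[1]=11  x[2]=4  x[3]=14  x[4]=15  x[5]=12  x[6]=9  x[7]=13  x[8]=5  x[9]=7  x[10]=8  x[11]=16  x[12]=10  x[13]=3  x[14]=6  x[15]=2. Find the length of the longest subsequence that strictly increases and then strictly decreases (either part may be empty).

9

inc[i] = longest strictly increasing subsequence ending at i; dec[i] = longest strictly decreasing subsequence starting at i:
i:      0  1  2  3  4  5  6  7  8  9 10 11 12 13 14 15
x[i]:   1 11  4 14 15 12  9 13  5  7  8 16 10  3  6  2
inc:    1  2  2  3  4  3  3  4  3  4  5  6  6  2  4  2
dec:    1  5  3  6  6  5  4  4  3  3  3  4  3  2  2  1
Best peak at i=4 (value 15): inc=4, dec=6, length 4+6−1 = 9.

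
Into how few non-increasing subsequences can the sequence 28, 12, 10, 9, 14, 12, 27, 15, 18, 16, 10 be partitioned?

4

Place each on the leftmost legal pile:
28 → new pile 1 (tops now [28])
12 → pile 1 (tops now [12])
10 → pile 1 (tops now [10])
9 → pile 1 (tops now [9])
14 → new pile 2 (tops now [9, 14])
12 → pile 2 (tops now [9, 12])
27 → new pile 3 (tops now [9, 12, 27])
15 → pile 3 (tops now [9, 12, 15])
18 → new pile 4 (tops now [9, 12, 15, 18])
16 → pile 4 (tops now [9, 12, 15, 16])
10 → pile 2 (tops now [9, 10, 15, 16])
Four piles.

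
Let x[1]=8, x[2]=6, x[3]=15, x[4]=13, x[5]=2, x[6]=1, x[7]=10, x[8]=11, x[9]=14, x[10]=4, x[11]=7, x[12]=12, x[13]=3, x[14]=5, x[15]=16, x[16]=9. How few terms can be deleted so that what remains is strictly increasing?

Fewest deletions = n − (longest strictly increasing subsequence).
Patience tails:
8 → extends → [8]
6 → replaces 8 → [6]
15 → extends → [6, 15]
13 → replaces 15 → [6, 13]
2 → replaces 6 → [2, 13]
1 → replaces 2 → [1, 13]
10 → replaces 13 → [1, 10]
11 → extends → [1, 10, 11]
14 → extends → [1, 10, 11, 14]
4 → replaces 10 → [1, 4, 11, 14]
7 → replaces 11 → [1, 4, 7, 14]
12 → replaces 14 → [1, 4, 7, 12]
3 → replaces 4 → [1, 3, 7, 12]
5 → replaces 7 → [1, 3, 5, 12]
16 → extends → [1, 3, 5, 12, 16]
9 → replaces 12 → [1, 3, 5, 9, 16]
Longest strictly increasing subsequence has length 5, so deletions = 16 − 5 = 11.

11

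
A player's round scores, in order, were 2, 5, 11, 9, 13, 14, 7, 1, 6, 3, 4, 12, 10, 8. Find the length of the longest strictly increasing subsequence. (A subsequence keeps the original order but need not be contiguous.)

5

Track the smallest tail for each achievable length (strict):
2 → extends → [2]
5 → extends → [2, 5]
11 → extends → [2, 5, 11]
9 → replaces 11 → [2, 5, 9]
13 → extends → [2, 5, 9, 13]
14 → extends → [2, 5, 9, 13, 14]
7 → replaces 9 → [2, 5, 7, 13, 14]
1 → replaces 2 → [1, 5, 7, 13, 14]
6 → replaces 7 → [1, 5, 6, 13, 14]
3 → replaces 5 → [1, 3, 6, 13, 14]
4 → replaces 6 → [1, 3, 4, 13, 14]
12 → replaces 13 → [1, 3, 4, 12, 14]
10 → replaces 12 → [1, 3, 4, 10, 14]
8 → replaces 10 → [1, 3, 4, 8, 14]
Five tails, so the longest strictly increasing subsequence has length 5 (e.g. 2, 5, 11, 13, 14).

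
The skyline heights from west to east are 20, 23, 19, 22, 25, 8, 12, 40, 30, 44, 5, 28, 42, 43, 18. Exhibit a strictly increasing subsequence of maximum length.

Patience tails give the LIS length; then backtrack through the dp parents:
20 → extends → [20]
23 → extends → [20, 23]
19 → replaces 20 → [19, 23]
22 → replaces 23 → [19, 22]
25 → extends → [19, 22, 25]
8 → replaces 19 → [8, 22, 25]
12 → replaces 22 → [8, 12, 25]
40 → extends → [8, 12, 25, 40]
30 → replaces 40 → [8, 12, 25, 30]
44 → extends → [8, 12, 25, 30, 44]
5 → replaces 8 → [5, 12, 25, 30, 44]
28 → replaces 30 → [5, 12, 25, 28, 44]
42 → replaces 44 → [5, 12, 25, 28, 42]
43 → extends → [5, 12, 25, 28, 42, 43]
18 → replaces 25 → [5, 12, 18, 28, 42, 43]
Length 6; one witness is 20, 23, 25, 40, 42, 43.

20, 23, 25, 40, 42, 43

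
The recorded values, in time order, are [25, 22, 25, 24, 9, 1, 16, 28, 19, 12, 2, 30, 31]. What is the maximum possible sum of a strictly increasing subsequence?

Let S[i] be the best sum of a strictly increasing subsequence ending at i:
i:       1   2   3   4   5   6   7   8   9  10  11  12  13
a[i]:   25  22  25  24   9   1  16  28  19  12   2  30  31
S:      25  22  47  46   9   1  25  75  44  21   3 105 136
Maximum is 136 (e.g. 22 + 25 + 28 + 30 + 31).

136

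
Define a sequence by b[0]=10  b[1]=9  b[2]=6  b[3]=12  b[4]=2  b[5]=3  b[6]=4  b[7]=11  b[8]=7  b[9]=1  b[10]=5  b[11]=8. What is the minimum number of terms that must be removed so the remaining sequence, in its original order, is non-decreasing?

7

Fewest deletions = n − (longest non-decreasing subsequence).
i:      0  1  2  3  4  5  6  7  8  9 10 11
b[i]:  10  9  6 12  2  3  4 11  7  1  5  8
dp:     1  1  1  2  1  2  3  4  4  1  4  5
max dp = 5, so deletions = 12 − 5 = 7.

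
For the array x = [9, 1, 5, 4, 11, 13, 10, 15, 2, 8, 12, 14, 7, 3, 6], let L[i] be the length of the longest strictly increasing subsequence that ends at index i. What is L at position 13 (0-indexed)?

3

dp[i] = 1 + max{dp[j] : j<i, x[j]<x[i]} (or 1 if no such j):
i:      0  1  2  3  4  5  6  7  8  9 10 11 12 13 14
x[i]:   9  1  5  4 11 13 10 15  2  8 12 14  7  3  6
dp:     1  1  2  2  3  4  3  5  2  3  4  5  3  3  4
At index 13 the value is 3.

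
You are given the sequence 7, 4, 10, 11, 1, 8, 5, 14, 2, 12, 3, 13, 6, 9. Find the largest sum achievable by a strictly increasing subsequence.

53

Let S[i] be the best sum of a strictly increasing subsequence ending at i:
i:      1  2  3  4  5  6  7  8  9 10 11 12 13 14
a[i]:   7  4 10 11  1  8  5 14  2 12  3 13  6  9
S:      7  4 17 28  1 15  9 42  3 40  6 53 15 24
Maximum is 53 (e.g. 7 + 10 + 11 + 12 + 13).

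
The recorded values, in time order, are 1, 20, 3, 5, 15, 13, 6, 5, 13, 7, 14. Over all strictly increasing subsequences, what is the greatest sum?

Let S[i] be the best sum of a strictly increasing subsequence ending at i:
i:      1  2  3  4  5  6  7  8  9 10 11
a[i]:   1 20  3  5 15 13  6  5 13  7 14
S:      1 21  4  9 24 22 15  9 28 22 42
Maximum is 42 (e.g. 1 + 3 + 5 + 6 + 13 + 14).

42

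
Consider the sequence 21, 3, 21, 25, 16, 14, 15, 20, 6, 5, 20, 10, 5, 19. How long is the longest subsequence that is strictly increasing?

4

Let dp[i] be the length of the longest such subsequence ending at index i:
i:      1  2  3  4  5  6  7  8  9 10 11 12 13 14
a[i]:  21  3 21 25 16 14 15 20  6  5 20 10  5 19
dp:     1  1  2  3  2  2  3  4  2  2  4  3  2  4
Maximum dp value is 4.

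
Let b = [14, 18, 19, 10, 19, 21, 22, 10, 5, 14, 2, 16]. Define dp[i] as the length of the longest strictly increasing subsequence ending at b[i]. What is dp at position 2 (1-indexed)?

2

dp[i] = 1 + max{dp[j] : j<i, b[j]<b[i]} (or 1 if no such j):
i:      1  2  3  4  5  6  7  8  9 10 11 12
b[i]:  14 18 19 10 19 21 22 10  5 14  2 16
dp:     1  2  3  1  3  4  5  1  1  2  1  3
At index 2 the value is 2.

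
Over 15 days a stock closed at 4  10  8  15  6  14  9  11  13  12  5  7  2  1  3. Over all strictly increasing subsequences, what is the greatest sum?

45

Let S[i] be the best sum of a strictly increasing subsequence ending at i:
i:      1  2  3  4  5  6  7  8  9 10 11 12 13 14 15
a[i]:   4 10  8 15  6 14  9 11 13 12  5  7  2  1  3
S:      4 14 12 29 10 28 21 32 45 44  9 17  2  1  5
Maximum is 45 (e.g. 4 + 8 + 9 + 11 + 13).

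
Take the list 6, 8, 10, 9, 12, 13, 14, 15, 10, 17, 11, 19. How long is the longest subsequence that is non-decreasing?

Track the smallest tail for each achievable length (allowing ties):
6 → extends → [6]
8 → extends → [6, 8]
10 → extends → [6, 8, 10]
9 → replaces 10 → [6, 8, 9]
12 → extends → [6, 8, 9, 12]
13 → extends → [6, 8, 9, 12, 13]
14 → extends → [6, 8, 9, 12, 13, 14]
15 → extends → [6, 8, 9, 12, 13, 14, 15]
10 → replaces 12 → [6, 8, 9, 10, 13, 14, 15]
17 → extends → [6, 8, 9, 10, 13, 14, 15, 17]
11 → replaces 13 → [6, 8, 9, 10, 11, 14, 15, 17]
19 → extends → [6, 8, 9, 10, 11, 14, 15, 17, 19]
Nine tails, so the longest non-decreasing subsequence has length 9 (e.g. 6, 8, 10, 12, 13, 14, 15, 17, 19).

9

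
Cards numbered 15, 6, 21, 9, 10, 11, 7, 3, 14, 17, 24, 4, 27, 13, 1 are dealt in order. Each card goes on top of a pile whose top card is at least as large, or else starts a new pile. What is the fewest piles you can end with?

Place each on the leftmost legal pile:
15 → new pile 1 (tops now [15])
6 → pile 1 (tops now [6])
21 → new pile 2 (tops now [6, 21])
9 → pile 2 (tops now [6, 9])
10 → new pile 3 (tops now [6, 9, 10])
11 → new pile 4 (tops now [6, 9, 10, 11])
7 → pile 2 (tops now [6, 7, 10, 11])
3 → pile 1 (tops now [3, 7, 10, 11])
14 → new pile 5 (tops now [3, 7, 10, 11, 14])
17 → new pile 6 (tops now [3, 7, 10, 11, 14, 17])
24 → new pile 7 (tops now [3, 7, 10, 11, 14, 17, 24])
4 → pile 2 (tops now [3, 4, 10, 11, 14, 17, 24])
27 → new pile 8 (tops now [3, 4, 10, 11, 14, 17, 24, 27])
13 → pile 5 (tops now [3, 4, 10, 11, 13, 17, 24, 27])
1 → pile 1 (tops now [1, 4, 10, 11, 13, 17, 24, 27])
Eight piles.

8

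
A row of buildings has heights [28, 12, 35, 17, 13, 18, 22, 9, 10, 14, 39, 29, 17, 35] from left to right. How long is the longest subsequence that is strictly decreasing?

4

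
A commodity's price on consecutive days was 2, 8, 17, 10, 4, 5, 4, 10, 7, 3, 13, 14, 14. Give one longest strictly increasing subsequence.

2, 4, 5, 10, 13, 14

Patience tails give the LIS length; then backtrack through the dp parents:
2 → extends → [2]
8 → extends → [2, 8]
17 → extends → [2, 8, 17]
10 → replaces 17 → [2, 8, 10]
4 → replaces 8 → [2, 4, 10]
5 → replaces 10 → [2, 4, 5]
4 → already a tail → [2, 4, 5]
10 → extends → [2, 4, 5, 10]
7 → replaces 10 → [2, 4, 5, 7]
3 → replaces 4 → [2, 3, 5, 7]
13 → extends → [2, 3, 5, 7, 13]
14 → extends → [2, 3, 5, 7, 13, 14]
14 → already a tail → [2, 3, 5, 7, 13, 14]
Length 6; one witness is 2, 4, 5, 10, 13, 14.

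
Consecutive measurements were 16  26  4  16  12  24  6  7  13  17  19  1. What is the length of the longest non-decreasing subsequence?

6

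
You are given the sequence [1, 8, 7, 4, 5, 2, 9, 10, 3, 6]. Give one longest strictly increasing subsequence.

Patience tails give the LIS length; then backtrack through the dp parents:
1 → extends → [1]
8 → extends → [1, 8]
7 → replaces 8 → [1, 7]
4 → replaces 7 → [1, 4]
5 → extends → [1, 4, 5]
2 → replaces 4 → [1, 2, 5]
9 → extends → [1, 2, 5, 9]
10 → extends → [1, 2, 5, 9, 10]
3 → replaces 5 → [1, 2, 3, 9, 10]
6 → replaces 9 → [1, 2, 3, 6, 10]
Length 5; one witness is 1, 4, 5, 9, 10.

1, 4, 5, 9, 10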